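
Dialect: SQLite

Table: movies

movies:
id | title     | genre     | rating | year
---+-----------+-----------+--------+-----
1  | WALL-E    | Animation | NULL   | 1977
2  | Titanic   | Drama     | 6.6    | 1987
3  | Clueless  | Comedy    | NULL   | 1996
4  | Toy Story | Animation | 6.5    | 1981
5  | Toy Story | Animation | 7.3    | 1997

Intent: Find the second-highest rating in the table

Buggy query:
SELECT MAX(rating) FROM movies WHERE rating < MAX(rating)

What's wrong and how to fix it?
Bug: MAX(rating) on the right of the comparison is an aggregate-in-WHERE error

Fix: Put the inner MAX in a scalar subquery

Corrected query:
SELECT MAX(rating) FROM movies WHERE rating < (SELECT MAX(rating) FROM movies)

Result:
MAX(rating)
-----------
6.6        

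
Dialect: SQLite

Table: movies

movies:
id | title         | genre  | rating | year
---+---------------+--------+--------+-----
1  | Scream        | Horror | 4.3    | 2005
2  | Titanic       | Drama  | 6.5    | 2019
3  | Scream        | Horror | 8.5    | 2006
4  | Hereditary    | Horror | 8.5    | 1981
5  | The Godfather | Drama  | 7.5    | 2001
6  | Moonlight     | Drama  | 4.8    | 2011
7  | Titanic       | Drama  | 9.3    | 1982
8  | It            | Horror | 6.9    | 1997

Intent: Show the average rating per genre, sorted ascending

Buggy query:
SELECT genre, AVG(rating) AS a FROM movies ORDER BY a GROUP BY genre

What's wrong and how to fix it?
Bug: ORDER BY appears before GROUP BY; SQL clause order requires GROUP BY first

Fix: Move ORDER BY to the end, after GROUP BY

Corrected query:
SELECT genre, AVG(rating) AS a FROM movies GROUP BY genre ORDER BY a

Result:
genre  | a    
-------+------
Drama  | 7.025
Horror | 7.05 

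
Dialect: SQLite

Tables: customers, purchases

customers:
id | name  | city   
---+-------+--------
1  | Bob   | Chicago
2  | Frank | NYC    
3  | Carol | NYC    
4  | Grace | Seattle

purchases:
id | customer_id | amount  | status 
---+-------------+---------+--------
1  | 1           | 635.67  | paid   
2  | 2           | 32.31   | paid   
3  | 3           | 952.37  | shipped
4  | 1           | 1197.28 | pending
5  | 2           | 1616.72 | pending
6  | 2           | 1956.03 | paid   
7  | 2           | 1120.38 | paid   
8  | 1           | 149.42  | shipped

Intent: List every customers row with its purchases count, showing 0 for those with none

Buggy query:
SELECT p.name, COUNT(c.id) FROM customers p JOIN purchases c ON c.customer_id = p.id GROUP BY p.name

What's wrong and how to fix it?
Bug: An inner join excludes parents with zero children

Fix: Switch to LEFT JOIN to retain unmatched parent rows

Corrected query:
SELECT p.name, COUNT(c.id) FROM customers p LEFT JOIN purchases c ON c.customer_id = p.id GROUP BY p.name

Result:
name  | COUNT(c.id)
------+------------
Bob   | 3          
Carol | 1          
Frank | 4          
Grace | 0          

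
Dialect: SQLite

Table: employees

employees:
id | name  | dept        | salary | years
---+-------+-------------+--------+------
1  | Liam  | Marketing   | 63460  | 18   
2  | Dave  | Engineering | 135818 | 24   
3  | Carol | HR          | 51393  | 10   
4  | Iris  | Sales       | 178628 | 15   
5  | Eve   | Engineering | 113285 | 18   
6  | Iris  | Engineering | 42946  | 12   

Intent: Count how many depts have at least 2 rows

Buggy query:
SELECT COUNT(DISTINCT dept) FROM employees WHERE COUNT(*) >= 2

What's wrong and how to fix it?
Bug: COUNT(*) cannot appear in WHERE; the per-group count doesn't exist yet

Fix: Use a subquery that GROUPs and filters with HAVING, then count its rows

Corrected query:
SELECT COUNT(*) FROM (SELECT dept FROM employees GROUP BY dept HAVING COUNT(*) >= 2)

Result:
COUNT(*)
--------
1       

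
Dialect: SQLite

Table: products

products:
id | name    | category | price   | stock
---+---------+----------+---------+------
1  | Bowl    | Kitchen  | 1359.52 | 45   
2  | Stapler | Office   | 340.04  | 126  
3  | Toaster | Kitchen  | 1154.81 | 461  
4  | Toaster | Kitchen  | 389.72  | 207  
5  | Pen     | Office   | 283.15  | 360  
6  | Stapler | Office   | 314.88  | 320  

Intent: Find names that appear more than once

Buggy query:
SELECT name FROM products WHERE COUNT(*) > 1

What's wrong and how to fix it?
Bug: WHERE can't reference COUNT(*); aggregates are computed after WHERE

Fix: GROUP BY name, then filter groups with HAVING COUNT(*) > 1

Corrected query:
SELECT name FROM products GROUP BY name HAVING COUNT(*) > 1

Result:
name   
-------
Stapler
Toaster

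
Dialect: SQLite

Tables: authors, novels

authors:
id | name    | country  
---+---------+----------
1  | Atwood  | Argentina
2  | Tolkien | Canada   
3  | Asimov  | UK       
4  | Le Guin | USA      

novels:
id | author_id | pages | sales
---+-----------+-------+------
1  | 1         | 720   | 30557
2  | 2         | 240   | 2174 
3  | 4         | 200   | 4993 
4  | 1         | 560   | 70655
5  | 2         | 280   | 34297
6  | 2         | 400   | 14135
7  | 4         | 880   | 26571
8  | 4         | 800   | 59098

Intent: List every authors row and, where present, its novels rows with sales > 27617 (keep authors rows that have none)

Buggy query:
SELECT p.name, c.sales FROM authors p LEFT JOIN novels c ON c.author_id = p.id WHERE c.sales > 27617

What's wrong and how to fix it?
Bug: A WHERE condition on the right-hand table after LEFT JOIN drops unmatched parents

Fix: Move the right-table condition into the ON clause so unmatched parents are kept

Corrected query:
SELECT p.name, c.sales FROM authors p LEFT JOIN novels c ON c.author_id = p.id AND c.sales > 27617

Result:
name    | sales
--------+------
Atwood  | 30557
Atwood  | 70655
Tolkien | 34297
Asimov  | NULL 
Le Guin | 59098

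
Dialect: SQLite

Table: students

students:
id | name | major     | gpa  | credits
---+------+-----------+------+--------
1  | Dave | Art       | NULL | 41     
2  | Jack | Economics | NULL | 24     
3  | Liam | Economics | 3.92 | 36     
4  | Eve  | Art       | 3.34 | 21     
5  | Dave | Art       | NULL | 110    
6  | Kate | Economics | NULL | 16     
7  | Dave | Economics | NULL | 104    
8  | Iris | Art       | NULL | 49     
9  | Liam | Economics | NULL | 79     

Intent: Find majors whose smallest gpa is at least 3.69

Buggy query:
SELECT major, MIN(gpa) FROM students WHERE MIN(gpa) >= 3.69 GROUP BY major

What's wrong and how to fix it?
Bug: Aggregates like MIN are computed per group after WHERE runs

Fix: Use HAVING for the per-group MIN condition

Corrected query:
SELECT major, MIN(gpa) FROM students GROUP BY major HAVING MIN(gpa) >= 3.69

Result:
major     | MIN(gpa)
----------+---------
Economics | 3.92    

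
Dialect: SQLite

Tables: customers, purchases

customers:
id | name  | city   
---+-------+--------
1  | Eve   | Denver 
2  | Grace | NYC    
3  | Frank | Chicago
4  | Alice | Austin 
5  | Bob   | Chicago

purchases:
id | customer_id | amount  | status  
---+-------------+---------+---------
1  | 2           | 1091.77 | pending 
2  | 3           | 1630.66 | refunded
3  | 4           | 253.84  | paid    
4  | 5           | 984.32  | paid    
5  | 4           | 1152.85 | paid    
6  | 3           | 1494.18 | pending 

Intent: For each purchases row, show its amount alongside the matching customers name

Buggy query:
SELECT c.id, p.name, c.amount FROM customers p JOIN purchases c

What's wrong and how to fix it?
Bug: JOIN with no ON clause produces a cartesian product; every purchases row pairs with every customers row

Fix: Add ON c.customer_id = p.id to the JOIN

Corrected query:
SELECT c.id, p.name, c.amount FROM customers p JOIN purchases c ON c.customer_id = p.id

Result:
id | name  | amount 
---+-------+--------
1  | Grace | 1091.77
2  | Frank | 1630.66
3  | Alice | 253.84 
4  | Bob   | 984.32 
5  | Alice | 1152.85
6  | Frank | 1494.18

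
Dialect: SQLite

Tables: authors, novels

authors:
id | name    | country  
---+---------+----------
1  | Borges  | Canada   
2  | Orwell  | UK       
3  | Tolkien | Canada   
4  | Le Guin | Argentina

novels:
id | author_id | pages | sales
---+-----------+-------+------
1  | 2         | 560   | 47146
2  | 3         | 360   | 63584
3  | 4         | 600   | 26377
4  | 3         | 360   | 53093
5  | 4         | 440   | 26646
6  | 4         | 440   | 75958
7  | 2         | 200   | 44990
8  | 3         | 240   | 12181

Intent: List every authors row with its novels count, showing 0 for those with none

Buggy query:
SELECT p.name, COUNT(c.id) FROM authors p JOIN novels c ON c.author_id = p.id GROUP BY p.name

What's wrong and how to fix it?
Bug: INNER JOIN drops authors rows that have no matching novels rows

Fix: Switch to LEFT JOIN to retain unmatched parent rows

Corrected query:
SELECT p.name, COUNT(c.id) FROM authors p LEFT JOIN novels c ON c.author_id = p.id GROUP BY p.name

Result:
name    | COUNT(c.id)
--------+------------
Borges  | 0          
Le Guin | 3          
Orwell  | 2          
Tolkien | 3          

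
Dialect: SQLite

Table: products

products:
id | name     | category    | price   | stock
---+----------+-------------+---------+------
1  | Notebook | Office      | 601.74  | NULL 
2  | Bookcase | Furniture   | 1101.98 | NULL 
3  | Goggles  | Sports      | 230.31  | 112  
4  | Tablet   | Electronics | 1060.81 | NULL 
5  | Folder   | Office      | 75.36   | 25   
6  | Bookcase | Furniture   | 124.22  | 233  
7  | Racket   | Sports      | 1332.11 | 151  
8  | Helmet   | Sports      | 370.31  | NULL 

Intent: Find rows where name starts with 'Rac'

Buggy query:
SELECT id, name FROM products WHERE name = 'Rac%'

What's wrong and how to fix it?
Bug: '=' compares the literal string including the % character; pattern matching needs LIKE

Fix: Replace '=' with LIKE so 'Rac%' is treated as a pattern

Corrected query:
SELECT id, name FROM products WHERE name LIKE 'Rac%'

Result:
id | name  
---+-------
7  | Racket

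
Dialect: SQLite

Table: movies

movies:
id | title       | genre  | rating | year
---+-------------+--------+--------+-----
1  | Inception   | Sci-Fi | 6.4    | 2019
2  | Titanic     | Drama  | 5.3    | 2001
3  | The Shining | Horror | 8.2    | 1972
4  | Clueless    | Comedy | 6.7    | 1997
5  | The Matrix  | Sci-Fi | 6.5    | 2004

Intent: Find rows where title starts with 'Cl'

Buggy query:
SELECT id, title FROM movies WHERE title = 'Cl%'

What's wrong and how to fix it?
Bug: '=' compares the literal string including the % character; pattern matching needs LIKE

Fix: Use LIKE for wildcard pattern matching

Corrected query:
SELECT id, title FROM movies WHERE title LIKE 'Cl%'

Result:
id | title   
---+---------
4  | Clueless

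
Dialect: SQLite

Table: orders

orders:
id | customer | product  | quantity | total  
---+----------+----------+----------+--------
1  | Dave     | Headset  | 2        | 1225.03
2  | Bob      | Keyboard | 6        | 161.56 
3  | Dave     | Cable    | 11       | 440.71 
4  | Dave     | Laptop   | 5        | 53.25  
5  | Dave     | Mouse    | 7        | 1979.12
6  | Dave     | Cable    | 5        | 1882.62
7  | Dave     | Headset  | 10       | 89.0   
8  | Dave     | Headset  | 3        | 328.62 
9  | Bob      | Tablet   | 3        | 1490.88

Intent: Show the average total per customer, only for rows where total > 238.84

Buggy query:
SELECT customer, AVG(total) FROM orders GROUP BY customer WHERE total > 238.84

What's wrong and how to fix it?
Bug: WHERE cannot follow GROUP BY

Fix: Place WHERE between FROM and GROUP BY

Corrected query:
SELECT customer, AVG(total) FROM orders WHERE total > 238.84 GROUP BY customer

Result:
customer | AVG(total)
---------+-----------
Bob      | 1490.88   
Dave     | 1171.22   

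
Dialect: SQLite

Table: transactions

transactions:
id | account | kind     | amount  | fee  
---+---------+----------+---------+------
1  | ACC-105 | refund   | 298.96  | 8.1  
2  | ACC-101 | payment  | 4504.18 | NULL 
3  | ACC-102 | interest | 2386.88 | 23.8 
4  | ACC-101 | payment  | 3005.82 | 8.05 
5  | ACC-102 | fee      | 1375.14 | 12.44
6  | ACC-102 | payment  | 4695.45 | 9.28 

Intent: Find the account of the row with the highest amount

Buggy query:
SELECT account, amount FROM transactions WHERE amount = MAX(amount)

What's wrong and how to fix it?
Bug: WHERE is evaluated per row; an aggregate over the whole table isn't defined there

Fix: Wrap MAX in a scalar subquery so WHERE compares against a single value

Corrected query:
SELECT account, amount FROM transactions WHERE amount = (SELECT MAX(amount) FROM transactions)

Result:
account | amount 
--------+--------
ACC-102 | 4695.45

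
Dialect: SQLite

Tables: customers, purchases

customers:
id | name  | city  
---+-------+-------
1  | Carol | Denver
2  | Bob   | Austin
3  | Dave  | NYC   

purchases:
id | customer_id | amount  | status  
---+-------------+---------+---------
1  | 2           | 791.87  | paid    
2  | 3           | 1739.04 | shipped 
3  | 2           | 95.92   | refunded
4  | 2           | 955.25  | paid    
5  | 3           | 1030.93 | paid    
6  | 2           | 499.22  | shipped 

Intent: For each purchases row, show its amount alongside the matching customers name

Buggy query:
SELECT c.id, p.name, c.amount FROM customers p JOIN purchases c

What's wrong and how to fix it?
Bug: Missing join condition: each purchases row is matched to all customers rows instead of just its own

Fix: Specify the join condition linking the foreign key to the parent id

Corrected query:
SELECT c.id, p.name, c.amount FROM customers p JOIN purchases c ON c.customer_id = p.id

Result:
id | name | amount 
---+------+--------
1  | Bob  | 791.87 
2  | Dave | 1739.04
3  | Bob  | 95.92  
4  | Bob  | 955.25 
5  | Dave | 1030.93
6  | Bob  | 499.22 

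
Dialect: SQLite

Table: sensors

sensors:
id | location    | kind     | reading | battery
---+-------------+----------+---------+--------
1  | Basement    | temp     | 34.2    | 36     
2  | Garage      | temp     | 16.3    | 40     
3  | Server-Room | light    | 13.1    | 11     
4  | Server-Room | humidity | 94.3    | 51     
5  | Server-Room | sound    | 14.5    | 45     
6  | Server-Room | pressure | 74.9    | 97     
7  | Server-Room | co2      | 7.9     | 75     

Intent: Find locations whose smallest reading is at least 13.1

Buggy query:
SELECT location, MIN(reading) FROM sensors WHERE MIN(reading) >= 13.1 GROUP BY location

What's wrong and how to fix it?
Bug: MIN() in WHERE is a misuse of aggregate

Fix: Use HAVING for the per-group MIN condition

Corrected query:
SELECT location, MIN(reading) FROM sensors GROUP BY location HAVING MIN(reading) >= 13.1

Result:
location | MIN(reading)
---------+-------------
Basement | 34.2        
Garage   | 16.3        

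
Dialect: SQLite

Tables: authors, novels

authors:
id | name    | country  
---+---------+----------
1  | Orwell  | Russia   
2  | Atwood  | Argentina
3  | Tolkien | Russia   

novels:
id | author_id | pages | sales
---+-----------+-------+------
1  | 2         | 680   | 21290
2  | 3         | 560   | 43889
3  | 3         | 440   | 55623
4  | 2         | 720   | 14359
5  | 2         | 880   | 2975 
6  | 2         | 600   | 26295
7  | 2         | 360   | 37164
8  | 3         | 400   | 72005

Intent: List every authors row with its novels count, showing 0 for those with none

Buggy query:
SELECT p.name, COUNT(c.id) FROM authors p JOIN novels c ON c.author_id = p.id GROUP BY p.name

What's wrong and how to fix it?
Bug: An inner join excludes parents with zero children

Fix: Use LEFT JOIN so parents without children still appear (COUNT(c.id) gives 0)

Corrected query:
SELECT p.name, COUNT(c.id) FROM authors p LEFT JOIN novels c ON c.author_id = p.id GROUP BY p.name

Result:
name    | COUNT(c.id)
--------+------------
Atwood  | 5          
Orwell  | 0          
Tolkien | 3          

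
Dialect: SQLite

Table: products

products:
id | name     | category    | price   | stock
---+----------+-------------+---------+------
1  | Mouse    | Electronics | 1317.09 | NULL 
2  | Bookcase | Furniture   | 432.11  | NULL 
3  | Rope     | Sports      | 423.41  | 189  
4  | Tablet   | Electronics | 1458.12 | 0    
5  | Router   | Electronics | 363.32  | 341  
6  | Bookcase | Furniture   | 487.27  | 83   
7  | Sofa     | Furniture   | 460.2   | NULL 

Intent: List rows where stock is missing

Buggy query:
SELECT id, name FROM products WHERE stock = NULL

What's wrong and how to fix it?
Bug: Comparing to NULL with '=' never matches; NULL = NULL is unknown, not true

Fix: Replace '= NULL' with 'IS NULL'

Corrected query:
SELECT id, name FROM products WHERE stock IS NULL

Result:
id | name    
---+---------
1  | Mouse   
2  | Bookcase
7  | Sofa    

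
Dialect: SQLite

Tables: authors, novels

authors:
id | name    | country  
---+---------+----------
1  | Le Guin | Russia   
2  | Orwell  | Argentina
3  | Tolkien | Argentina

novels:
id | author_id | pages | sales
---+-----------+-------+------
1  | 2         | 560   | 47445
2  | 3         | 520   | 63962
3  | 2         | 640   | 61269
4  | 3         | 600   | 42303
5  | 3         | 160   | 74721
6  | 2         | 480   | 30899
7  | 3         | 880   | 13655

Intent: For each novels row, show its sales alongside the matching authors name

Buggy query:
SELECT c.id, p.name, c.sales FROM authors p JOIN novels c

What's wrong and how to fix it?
Bug: JOIN with no ON clause produces a cartesian product; every novels row pairs with every authors row

Fix: Add ON c.author_id = p.id to the JOIN

Corrected query:
SELECT c.id, p.name, c.sales FROM authors p JOIN novels c ON c.author_id = p.id

Result:
id | name    | sales
---+---------+------
1  | Orwell  | 47445
2  | Tolkien | 63962
3  | Orwell  | 61269
4  | Tolkien | 42303
5  | Tolkien | 74721
6  | Orwell  | 30899
7  | Tolkien | 13655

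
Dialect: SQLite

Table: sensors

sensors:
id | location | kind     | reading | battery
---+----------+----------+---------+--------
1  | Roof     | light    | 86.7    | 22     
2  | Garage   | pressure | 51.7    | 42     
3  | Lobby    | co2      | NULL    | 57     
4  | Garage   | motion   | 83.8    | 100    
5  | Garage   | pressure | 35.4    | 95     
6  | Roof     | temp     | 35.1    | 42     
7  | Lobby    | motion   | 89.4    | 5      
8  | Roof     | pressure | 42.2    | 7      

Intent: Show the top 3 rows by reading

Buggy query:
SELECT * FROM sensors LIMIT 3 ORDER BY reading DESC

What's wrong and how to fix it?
Bug: ORDER BY cannot follow LIMIT; LIMIT is the final clause

Fix: Sort with ORDER BY, then apply LIMIT

Corrected query:
SELECT * FROM sensors ORDER BY reading DESC LIMIT 3

Result:
id | location | kind   | reading | battery
---+----------+--------+---------+--------
7  | Lobby    | motion | 89.4    | 5      
1  | Roof     | light  | 86.7    | 22     
4  | Garage   | motion | 83.8    | 100    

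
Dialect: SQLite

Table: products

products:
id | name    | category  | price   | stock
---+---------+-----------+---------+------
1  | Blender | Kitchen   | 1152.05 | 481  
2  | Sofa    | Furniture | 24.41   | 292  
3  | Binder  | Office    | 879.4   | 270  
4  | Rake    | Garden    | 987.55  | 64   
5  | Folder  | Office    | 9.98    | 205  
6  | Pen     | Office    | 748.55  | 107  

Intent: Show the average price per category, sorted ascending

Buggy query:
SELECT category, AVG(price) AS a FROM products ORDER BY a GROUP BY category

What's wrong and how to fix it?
Bug: GROUP BY must precede ORDER BY

Fix: Move ORDER BY to the end, after GROUP BY

Corrected query:
SELECT category, AVG(price) AS a FROM products GROUP BY category ORDER BY a

Result:
category  | a         
----------+-----------
Furniture | 24.41     
Office    | 545.976667
Garden    | 987.55    
Kitchen   | 1152.05   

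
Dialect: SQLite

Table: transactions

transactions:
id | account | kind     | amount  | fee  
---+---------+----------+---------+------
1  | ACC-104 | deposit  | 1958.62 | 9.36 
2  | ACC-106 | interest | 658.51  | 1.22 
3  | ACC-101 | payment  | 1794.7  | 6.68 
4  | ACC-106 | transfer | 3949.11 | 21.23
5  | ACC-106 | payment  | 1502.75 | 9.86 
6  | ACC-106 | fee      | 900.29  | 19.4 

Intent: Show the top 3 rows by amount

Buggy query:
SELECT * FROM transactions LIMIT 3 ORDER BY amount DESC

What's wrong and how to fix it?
Bug: LIMIT must come after ORDER BY

Fix: Sort with ORDER BY, then apply LIMIT

Corrected query:
SELECT * FROM transactions ORDER BY amount DESC LIMIT 3

Result:
id | account | kind     | amount  | fee  
---+---------+----------+---------+------
4  | ACC-106 | transfer | 3949.11 | 21.23
1  | ACC-104 | deposit  | 1958.62 | 9.36 
3  | ACC-101 | payment  | 1794.7  | 6.68 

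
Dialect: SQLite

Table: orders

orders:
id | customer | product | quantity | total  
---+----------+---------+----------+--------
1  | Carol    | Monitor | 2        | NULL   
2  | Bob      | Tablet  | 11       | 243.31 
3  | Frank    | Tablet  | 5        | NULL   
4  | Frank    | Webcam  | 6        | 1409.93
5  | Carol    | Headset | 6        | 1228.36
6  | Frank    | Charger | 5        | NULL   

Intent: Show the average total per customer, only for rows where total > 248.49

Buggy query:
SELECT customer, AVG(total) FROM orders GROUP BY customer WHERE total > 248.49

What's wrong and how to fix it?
Bug: WHERE cannot follow GROUP BY

Fix: Move the WHERE clause before GROUP BY

Corrected query:
SELECT customer, AVG(total) FROM orders WHERE total > 248.49 GROUP BY customer

Result:
customer | AVG(total)
---------+-----------
Carol    | 1228.36   
Frank    | 1409.93   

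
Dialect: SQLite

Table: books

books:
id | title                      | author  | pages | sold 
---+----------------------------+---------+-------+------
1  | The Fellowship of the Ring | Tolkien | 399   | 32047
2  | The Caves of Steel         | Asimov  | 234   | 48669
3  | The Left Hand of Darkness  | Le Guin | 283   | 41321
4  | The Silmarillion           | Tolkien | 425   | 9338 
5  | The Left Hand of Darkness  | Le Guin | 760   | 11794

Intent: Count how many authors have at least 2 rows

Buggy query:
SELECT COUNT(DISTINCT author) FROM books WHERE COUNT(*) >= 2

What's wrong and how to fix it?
Bug: WHERE filters individual rows, not groups, so a group-level COUNT is invalid there

Fix: Group first with HAVING COUNT(*) >= 2, then COUNT the resulting groups

Corrected query:
SELECT COUNT(*) FROM (SELECT author FROM books GROUP BY author HAVING COUNT(*) >= 2)

Result:
COUNT(*)
--------
2       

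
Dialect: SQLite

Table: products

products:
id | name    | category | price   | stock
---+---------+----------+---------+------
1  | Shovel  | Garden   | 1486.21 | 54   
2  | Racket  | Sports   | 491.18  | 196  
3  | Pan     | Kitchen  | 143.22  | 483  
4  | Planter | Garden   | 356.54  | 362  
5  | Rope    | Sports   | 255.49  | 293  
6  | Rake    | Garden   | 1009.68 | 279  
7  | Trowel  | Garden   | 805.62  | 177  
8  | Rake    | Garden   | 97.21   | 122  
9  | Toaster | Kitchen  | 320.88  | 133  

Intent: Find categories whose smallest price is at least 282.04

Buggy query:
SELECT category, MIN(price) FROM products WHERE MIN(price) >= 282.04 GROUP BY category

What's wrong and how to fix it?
Bug: Aggregates like MIN are computed per group after WHERE runs

Fix: Use HAVING for the per-group MIN condition

Corrected query:
SELECT category, MIN(price) FROM products GROUP BY category HAVING MIN(price) >= 282.04

Result:
(no rows)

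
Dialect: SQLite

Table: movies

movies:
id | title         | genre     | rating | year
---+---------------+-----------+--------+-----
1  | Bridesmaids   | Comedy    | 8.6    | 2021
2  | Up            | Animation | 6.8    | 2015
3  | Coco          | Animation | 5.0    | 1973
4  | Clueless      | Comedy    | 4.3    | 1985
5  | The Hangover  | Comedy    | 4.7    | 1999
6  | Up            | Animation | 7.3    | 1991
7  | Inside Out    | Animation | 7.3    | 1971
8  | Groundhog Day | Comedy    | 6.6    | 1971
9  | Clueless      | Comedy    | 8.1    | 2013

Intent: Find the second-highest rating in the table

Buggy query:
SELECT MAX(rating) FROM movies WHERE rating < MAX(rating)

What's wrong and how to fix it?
Bug: The inner MAX is an aggregate inside WHERE, which is not allowed

Fix: Compute the overall MAX in a subquery, then take MAX of rows below it

Corrected query:
SELECT MAX(rating) FROM movies WHERE rating < (SELECT MAX(rating) FROM movies)

Result:
MAX(rating)
-----------
8.1        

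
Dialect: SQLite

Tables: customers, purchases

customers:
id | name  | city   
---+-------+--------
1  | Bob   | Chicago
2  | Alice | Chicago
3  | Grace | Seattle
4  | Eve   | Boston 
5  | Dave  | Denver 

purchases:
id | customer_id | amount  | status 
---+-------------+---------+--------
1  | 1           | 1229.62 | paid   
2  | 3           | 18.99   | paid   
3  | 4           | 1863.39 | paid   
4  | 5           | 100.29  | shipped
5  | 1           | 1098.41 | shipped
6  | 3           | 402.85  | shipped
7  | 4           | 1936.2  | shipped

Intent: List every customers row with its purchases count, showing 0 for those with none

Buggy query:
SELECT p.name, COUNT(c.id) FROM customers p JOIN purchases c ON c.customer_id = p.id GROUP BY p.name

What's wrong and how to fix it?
Bug: An inner join excludes parents with zero children

Fix: Use LEFT JOIN so parents without children still appear (COUNT(c.id) gives 0)

Corrected query:
SELECT p.name, COUNT(c.id) FROM customers p LEFT JOIN purchases c ON c.customer_id = p.id GROUP BY p.name

Result:
name  | COUNT(c.id)
------+------------
Alice | 0          
Bob   | 2          
Dave  | 1          
Eve   | 2          
Grace | 2          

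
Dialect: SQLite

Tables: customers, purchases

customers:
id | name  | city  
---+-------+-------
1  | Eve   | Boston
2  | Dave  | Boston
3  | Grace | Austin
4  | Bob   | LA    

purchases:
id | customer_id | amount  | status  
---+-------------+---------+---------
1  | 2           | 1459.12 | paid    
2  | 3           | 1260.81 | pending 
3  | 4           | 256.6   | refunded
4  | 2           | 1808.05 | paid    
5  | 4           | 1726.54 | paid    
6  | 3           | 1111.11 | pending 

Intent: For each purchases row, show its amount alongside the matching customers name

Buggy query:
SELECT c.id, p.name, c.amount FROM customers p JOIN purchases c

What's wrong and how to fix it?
Bug: Missing join condition: each purchases row is matched to all customers rows instead of just its own

Fix: Add ON c.customer_id = p.id to the JOIN

Corrected query:
SELECT c.id, p.name, c.amount FROM customers p JOIN purchases c ON c.customer_id = p.id

Result:
id | name  | amount 
---+-------+--------
1  | Dave  | 1459.12
2  | Grace | 1260.81
3  | Bob   | 256.6  
4  | Dave  | 1808.05
5  | Bob   | 1726.54
6  | Grace | 1111.11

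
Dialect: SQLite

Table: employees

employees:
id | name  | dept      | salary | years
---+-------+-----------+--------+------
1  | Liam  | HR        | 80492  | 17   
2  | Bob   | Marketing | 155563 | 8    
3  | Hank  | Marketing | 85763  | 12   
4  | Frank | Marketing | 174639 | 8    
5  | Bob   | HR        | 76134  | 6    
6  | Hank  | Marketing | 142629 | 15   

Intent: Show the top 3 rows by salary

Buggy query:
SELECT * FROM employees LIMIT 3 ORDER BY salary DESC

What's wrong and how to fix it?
Bug: ORDER BY cannot follow LIMIT; LIMIT is the final clause

Fix: Sort with ORDER BY, then apply LIMIT

Corrected query:
SELECT * FROM employees ORDER BY salary DESC LIMIT 3

Result:
id | name  | dept      | salary | years
---+-------+-----------+--------+------
4  | Frank | Marketing | 174639 | 8    
2  | Bob   | Marketing | 155563 | 8    
6  | Hank  | Marketing | 142629 | 15   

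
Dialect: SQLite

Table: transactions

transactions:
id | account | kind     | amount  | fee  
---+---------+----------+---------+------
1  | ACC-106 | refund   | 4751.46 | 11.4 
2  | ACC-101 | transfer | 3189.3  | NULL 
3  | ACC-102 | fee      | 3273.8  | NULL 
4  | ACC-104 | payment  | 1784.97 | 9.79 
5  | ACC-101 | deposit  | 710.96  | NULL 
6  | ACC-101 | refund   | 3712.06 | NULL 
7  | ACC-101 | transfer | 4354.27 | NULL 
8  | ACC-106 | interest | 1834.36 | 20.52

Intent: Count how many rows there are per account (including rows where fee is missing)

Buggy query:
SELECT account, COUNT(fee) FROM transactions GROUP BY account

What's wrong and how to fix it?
Bug: COUNT(column) counts non-NULL values only; rows with NULL fee aren't counted

Fix: Replace COUNT(fee) with COUNT(*)

Corrected query:
SELECT account, COUNT(*) FROM transactions GROUP BY account

Result:
account | COUNT(*)
--------+---------
ACC-101 | 4       
ACC-102 | 1       
ACC-104 | 1       
ACC-106 | 2       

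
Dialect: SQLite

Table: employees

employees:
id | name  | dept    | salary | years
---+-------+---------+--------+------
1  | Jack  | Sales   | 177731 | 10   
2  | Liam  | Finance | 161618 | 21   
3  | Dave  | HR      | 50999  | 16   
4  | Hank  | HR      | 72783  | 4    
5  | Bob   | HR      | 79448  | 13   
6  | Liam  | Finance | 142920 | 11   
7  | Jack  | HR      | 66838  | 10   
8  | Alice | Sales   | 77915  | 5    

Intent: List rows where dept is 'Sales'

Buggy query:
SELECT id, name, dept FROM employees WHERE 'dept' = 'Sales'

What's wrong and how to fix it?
Bug: 'dept' in single quotes is a string literal, not the column; the comparison is literal-vs-literal and never true

Fix: Remove the quotes around the column name (or use double quotes for an identifier)

Corrected query:
SELECT id, name, dept FROM employees WHERE dept = 'Sales'

Result:
id | name  | dept 
---+-------+------
1  | Jack  | Sales
8  | Alice | Sales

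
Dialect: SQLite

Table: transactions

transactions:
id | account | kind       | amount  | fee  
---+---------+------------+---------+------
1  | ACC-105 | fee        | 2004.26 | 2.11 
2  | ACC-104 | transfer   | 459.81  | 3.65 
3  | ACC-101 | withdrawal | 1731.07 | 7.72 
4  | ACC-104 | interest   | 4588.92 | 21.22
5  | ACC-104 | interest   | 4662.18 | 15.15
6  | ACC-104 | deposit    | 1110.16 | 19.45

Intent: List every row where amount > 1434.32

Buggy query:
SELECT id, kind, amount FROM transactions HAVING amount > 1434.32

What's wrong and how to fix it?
Bug: HAVING filters the output of aggregation, but this query has no GROUP BY and no aggregate functions, so SQLite rejects it (HAVING clause on a non-aggregate query); the condition here is per row

Fix: Replace HAVING with WHERE since the condition applies to individual rows

Corrected query:
SELECT id, kind, amount FROM transactions WHERE amount > 1434.32

Result:
id | kind       | amount 
---+------------+--------
1  | fee        | 2004.26
3  | withdrawal | 1731.07
4  | interest   | 4588.92
5  | interest   | 4662.18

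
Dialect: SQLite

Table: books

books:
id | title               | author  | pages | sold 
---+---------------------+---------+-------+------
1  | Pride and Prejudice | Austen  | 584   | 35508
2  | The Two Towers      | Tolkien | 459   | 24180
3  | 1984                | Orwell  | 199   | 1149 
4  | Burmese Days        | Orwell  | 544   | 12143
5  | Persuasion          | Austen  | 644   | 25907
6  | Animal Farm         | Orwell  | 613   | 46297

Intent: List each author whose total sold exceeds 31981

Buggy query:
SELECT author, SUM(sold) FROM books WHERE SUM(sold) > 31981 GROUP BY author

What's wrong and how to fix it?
Bug: WHERE runs before GROUP BY, so aggregates aren't available there

Fix: Use HAVING (which filters groups after aggregation) instead of WHERE

Corrected query:
SELECT author, SUM(sold) FROM books GROUP BY author HAVING SUM(sold) > 31981

Result:
author | SUM(sold)
-------+----------
Austen | 61415    
Orwell | 59589    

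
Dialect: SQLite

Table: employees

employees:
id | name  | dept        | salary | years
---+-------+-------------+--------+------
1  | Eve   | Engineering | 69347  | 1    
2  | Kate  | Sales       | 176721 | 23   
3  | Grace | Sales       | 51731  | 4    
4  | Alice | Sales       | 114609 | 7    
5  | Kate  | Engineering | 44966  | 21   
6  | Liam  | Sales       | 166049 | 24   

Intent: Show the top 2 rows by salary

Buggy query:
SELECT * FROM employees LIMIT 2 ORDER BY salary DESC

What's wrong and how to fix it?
Bug: ORDER BY cannot follow LIMIT; LIMIT is the final clause

Fix: Swap the clauses: ORDER BY first, then LIMIT

Corrected query:
SELECT * FROM employees ORDER BY salary DESC LIMIT 2

Result:
id | name | dept  | salary | years
---+------+-------+--------+------
2  | Kate | Sales | 176721 | 23   
6  | Liam | Sales | 166049 | 24   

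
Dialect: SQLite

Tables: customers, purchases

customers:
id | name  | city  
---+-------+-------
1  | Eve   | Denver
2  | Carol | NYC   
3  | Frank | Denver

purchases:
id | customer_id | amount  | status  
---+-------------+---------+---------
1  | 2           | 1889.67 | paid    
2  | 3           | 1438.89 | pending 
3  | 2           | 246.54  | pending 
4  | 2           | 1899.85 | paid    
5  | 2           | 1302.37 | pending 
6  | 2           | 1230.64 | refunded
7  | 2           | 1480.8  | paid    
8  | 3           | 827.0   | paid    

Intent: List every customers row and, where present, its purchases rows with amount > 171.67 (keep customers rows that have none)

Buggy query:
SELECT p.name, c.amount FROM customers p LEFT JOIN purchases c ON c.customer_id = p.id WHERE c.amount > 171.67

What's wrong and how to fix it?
Bug: Filtering c.amount in WHERE discards the NULL rows produced by LEFT JOIN, turning it into an inner join

Fix: Move the right-table condition into the ON clause so unmatched parents are kept

Corrected query:
SELECT p.name, c.amount FROM customers p LEFT JOIN purchases c ON c.customer_id = p.id AND c.amount > 171.67

Result:
name  | amount 
------+--------
Eve   | NULL   
Carol | 246.54 
Carol | 1230.64
Carol | 1302.37
Carol | 1480.8 
Carol | 1889.67
Carol | 1899.85
Frank | 827    
Frank | 1438.89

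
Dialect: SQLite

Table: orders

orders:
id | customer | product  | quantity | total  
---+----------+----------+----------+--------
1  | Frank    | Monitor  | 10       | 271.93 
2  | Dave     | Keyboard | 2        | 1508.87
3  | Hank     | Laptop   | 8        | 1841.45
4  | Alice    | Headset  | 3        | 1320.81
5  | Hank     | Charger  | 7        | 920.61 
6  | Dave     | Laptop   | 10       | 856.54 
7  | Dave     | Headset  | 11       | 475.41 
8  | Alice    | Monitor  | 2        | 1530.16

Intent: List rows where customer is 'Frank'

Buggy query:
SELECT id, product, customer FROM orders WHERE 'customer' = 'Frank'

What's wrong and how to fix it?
Bug: Single quotes denote string literals in SQL; the column name is being compared as a constant string

Fix: Remove the quotes around the column name (or use double quotes for an identifier)

Corrected query:
SELECT id, product, customer FROM orders WHERE customer = 'Frank'

Result:
id | product | customer
---+---------+---------
1  | Monitor | Frank   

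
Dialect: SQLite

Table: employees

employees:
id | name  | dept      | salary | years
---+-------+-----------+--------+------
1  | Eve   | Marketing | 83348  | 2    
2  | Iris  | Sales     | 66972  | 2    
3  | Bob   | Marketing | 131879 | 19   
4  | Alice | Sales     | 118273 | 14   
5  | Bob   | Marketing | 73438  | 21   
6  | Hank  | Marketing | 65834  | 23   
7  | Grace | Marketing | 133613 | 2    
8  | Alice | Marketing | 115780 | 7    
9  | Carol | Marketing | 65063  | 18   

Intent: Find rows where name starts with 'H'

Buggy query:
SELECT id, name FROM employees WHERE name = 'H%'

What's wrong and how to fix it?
Bug: '=' compares the literal string including the % character; pattern matching needs LIKE

Fix: Use LIKE for wildcard pattern matching

Corrected query:
SELECT id, name FROM employees WHERE name LIKE 'H%'

Result:
id | name
---+-----
6  | Hank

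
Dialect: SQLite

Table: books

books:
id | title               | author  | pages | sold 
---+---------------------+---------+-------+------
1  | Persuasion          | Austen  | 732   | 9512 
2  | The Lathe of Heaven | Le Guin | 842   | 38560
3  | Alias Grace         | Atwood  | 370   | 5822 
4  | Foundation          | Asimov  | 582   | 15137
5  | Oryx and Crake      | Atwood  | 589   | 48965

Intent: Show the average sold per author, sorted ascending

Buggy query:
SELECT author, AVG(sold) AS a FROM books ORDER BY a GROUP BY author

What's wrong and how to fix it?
Bug: ORDER BY appears before GROUP BY; SQL clause order requires GROUP BY first

Fix: Move ORDER BY to the end, after GROUP BY

Corrected query:
SELECT author, AVG(sold) AS a FROM books GROUP BY author ORDER BY a

Result:
author  | a      
--------+--------
Austen  | 9512   
Asimov  | 15137  
Atwood  | 27393.5
Le Guin | 38560  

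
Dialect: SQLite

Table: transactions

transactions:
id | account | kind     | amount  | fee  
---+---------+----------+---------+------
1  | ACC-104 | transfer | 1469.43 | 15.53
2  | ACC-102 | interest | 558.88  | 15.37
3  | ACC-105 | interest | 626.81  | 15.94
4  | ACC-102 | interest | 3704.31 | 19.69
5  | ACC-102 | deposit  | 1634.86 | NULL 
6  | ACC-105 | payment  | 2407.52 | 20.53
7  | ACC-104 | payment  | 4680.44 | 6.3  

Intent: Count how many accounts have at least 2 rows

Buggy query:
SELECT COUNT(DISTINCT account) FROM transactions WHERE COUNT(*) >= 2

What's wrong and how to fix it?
Bug: WHERE filters individual rows, not groups, so a group-level COUNT is invalid there

Fix: Use a subquery that GROUPs and filters with HAVING, then count its rows

Corrected query:
SELECT COUNT(*) FROM (SELECT account FROM transactions GROUP BY account HAVING COUNT(*) >= 2)

Result:
COUNT(*)
--------
3       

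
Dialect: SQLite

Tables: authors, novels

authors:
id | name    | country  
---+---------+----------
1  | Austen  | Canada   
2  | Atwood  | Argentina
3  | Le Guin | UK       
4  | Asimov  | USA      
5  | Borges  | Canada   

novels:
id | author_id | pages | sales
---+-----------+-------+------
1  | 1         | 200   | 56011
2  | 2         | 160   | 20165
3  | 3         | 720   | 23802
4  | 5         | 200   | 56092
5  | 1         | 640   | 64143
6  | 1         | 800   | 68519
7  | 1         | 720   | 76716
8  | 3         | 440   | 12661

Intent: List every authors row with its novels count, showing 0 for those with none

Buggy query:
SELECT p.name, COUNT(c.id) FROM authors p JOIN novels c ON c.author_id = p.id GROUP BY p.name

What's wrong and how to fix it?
Bug: An inner join excludes parents with zero children

Fix: Switch to LEFT JOIN to retain unmatched parent rows

Corrected query:
SELECT p.name, COUNT(c.id) FROM authors p LEFT JOIN novels c ON c.author_id = p.id GROUP BY p.name

Result:
name    | COUNT(c.id)
--------+------------
Asimov  | 0          
Atwood  | 1          
Austen  | 4          
Borges  | 1          
Le Guin | 2          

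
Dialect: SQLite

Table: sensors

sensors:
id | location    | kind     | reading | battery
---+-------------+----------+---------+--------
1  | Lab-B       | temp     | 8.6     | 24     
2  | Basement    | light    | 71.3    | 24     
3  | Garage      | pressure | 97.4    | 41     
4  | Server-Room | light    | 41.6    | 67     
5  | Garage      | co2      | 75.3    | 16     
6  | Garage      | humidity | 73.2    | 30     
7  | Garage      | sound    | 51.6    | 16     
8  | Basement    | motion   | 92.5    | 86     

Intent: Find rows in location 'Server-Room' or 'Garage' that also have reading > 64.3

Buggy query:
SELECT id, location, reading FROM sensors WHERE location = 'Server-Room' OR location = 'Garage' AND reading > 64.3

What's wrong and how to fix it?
Bug: AND binds tighter than OR, so this parses as location = 'Server-Room' OR (location = 'Garage' AND reading > 64.3)

Fix: Group the OR with parentheses (or use IN), then AND the threshold

Corrected query:
SELECT id, location, reading FROM sensors WHERE (location = 'Server-Room' OR location = 'Garage') AND reading > 64.3

Result:
id | location | reading
---+----------+--------
3  | Garage   | 97.4   
5  | Garage   | 75.3   
6  | Garage   | 73.2   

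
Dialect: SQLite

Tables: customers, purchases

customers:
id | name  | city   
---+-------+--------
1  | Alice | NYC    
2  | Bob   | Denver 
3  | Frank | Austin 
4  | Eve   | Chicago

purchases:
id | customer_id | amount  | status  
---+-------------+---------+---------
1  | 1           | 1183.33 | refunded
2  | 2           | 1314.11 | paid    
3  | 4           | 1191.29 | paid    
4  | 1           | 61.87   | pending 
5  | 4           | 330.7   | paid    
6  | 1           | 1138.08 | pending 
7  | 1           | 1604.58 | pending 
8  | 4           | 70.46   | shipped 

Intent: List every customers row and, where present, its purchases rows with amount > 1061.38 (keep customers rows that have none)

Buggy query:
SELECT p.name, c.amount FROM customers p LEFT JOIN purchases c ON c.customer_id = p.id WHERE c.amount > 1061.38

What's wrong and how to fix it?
Bug: A WHERE condition on the right-hand table after LEFT JOIN drops unmatched parents

Fix: Put 'c.amount > 1061.38' in the JOIN's ON clause instead of WHERE

Corrected query:
SELECT p.name, c.amount FROM customers p LEFT JOIN purchases c ON c.customer_id = p.id AND c.amount > 1061.38

Result:
name  | amount 
------+--------
Alice | 1138.08
Alice | 1183.33
Alice | 1604.58
Bob   | 1314.11
Frank | NULL   
Eve   | 1191.29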